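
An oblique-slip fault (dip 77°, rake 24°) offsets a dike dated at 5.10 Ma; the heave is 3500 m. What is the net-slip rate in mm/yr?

dip-slip = heave / cos(dip) = 3500 / cos(77°) = 15560 m
net slip = dip-slip / sin(rake) = 15560 / sin(24°) = 38250 m
rate = 38250 m / 5.10 Ma = 0.00750 m/yr = 7.50 mm/yr

7.50 mm/yr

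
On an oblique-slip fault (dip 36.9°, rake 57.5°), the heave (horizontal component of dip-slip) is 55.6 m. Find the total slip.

82.4 m

dip-slip = heave / cos(dip) = 55.6 / cos(36.9°) = 69.53 m
net slip = dip-slip / sin(rake) = 69.53 / sin(57.5°) = 82.4 m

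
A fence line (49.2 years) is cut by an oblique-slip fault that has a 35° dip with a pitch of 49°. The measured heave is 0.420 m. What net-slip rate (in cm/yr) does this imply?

dip-slip = heave / cos(dip) = 0.420 / cos(35°) = 0.5127 m
net slip = dip-slip / sin(rake) = 0.5127 / sin(49°) = 0.6794 m
rate = 0.6794 m / 49.2 years = 0.0138 m/yr = 1.38 cm/yr

1.38 cm/yr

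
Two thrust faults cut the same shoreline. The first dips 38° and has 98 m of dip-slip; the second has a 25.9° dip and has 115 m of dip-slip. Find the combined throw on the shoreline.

throw_A = 98 × sin(38°) = 60.33 m
throw_B = 115 × sin(25.9°) = 50.23 m
total = 60.33 + 50.23 = 111 m

111 m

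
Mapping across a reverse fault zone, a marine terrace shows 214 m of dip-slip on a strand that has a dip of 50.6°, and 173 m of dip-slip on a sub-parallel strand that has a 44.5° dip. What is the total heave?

heave_A = 214 × cos(50.6°) = 135.8 m
heave_B = 173 × cos(44.5°) = 123.4 m
total = 135.8 + 123.4 = 259 m

259 m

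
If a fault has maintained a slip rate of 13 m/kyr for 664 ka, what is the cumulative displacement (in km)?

slip = rate × time = 13 m/kyr × 664 ka = 8630 m = 8.63 km

8.63 km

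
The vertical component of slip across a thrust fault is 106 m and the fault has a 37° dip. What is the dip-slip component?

dip-slip = throw / sin(dip) = 106 / sin(37°) = 176 m

176 m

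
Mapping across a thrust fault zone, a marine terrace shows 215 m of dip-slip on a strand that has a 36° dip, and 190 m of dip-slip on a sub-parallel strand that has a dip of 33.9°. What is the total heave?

heave_A = 215 × cos(36°) = 173.9 m
heave_B = 190 × cos(33.9°) = 157.7 m
total = 173.9 + 157.7 = 332 m

332 m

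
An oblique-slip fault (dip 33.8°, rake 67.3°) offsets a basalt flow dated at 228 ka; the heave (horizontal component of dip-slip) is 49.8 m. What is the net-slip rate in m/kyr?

0.285 m/kyr

dip-slip = heave / cos(dip) = 49.8 / cos(33.8°) = 59.93 m
net slip = dip-slip / sin(rake) = 59.93 / sin(67.3°) = 64.96 m
rate = 64.96 m / 228 ka = 0.000285 m/yr = 0.285 m/kyr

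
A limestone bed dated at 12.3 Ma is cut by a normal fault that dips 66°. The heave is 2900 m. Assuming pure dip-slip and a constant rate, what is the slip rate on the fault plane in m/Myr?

580 m/Myr

dip-slip = heave / cos(dip) = 2900 m / cos(66°) = 7130 m
rate = 7130 m / 12.3 Ma = 0.000580 m/yr = 580 m/Myr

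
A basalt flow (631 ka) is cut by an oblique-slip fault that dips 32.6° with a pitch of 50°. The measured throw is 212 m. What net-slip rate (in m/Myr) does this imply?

dip-slip = throw / sin(dip) = 212 / sin(32.6°) = 393.5 m
net slip = dip-slip / sin(rake) = 393.5 / sin(50°) = 513.7 m
rate = 513.7 m / 631 ka = 0.000814 m/yr = 814 m/Myr

814 m/Myr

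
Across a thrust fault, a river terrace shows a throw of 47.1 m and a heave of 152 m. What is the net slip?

net slip = √(throw² + heave²) = √(47.1² + 152²) = 159 m

159 m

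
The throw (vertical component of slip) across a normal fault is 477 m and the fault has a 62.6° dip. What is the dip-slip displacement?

dip-slip = throw / sin(dip) = 477 / sin(62.6°) = 537 m

537 m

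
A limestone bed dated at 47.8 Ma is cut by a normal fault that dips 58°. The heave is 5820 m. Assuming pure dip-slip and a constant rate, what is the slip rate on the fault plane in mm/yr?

dip-slip = heave / cos(dip) = 5820 m / cos(58°) = 10980 m
rate = 10980 m / 47.8 Ma = 0.000230 m/yr = 0.230 mm/yr

0.230 mm/yr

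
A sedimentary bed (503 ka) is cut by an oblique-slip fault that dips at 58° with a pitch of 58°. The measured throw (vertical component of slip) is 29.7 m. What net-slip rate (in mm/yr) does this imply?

0.0821 mm/yr

dip-slip = throw / sin(dip) = 29.7 / sin(58°) = 35.02 m
net slip = dip-slip / sin(rake) = 35.02 / sin(58°) = 41.30 m
rate = 41.30 m / 503 ka = 0.0000821 m/yr = 0.0821 mm/yr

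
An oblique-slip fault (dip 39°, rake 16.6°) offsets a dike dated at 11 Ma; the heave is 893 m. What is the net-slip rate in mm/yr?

0.366 mm/yr

dip-slip = heave / cos(dip) = 893 / cos(39°) = 1149 m
net slip = dip-slip / sin(rake) = 1149 / sin(16.6°) = 4022 m
rate = 4022 m / 11 Ma = 0.000366 m/yr = 0.366 mm/yr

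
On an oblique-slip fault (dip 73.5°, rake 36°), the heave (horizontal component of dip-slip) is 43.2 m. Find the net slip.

dip-slip = heave / cos(dip) = 43.2 / cos(73.5°) = 152.1 m
net slip = dip-slip / sin(rake) = 152.1 / sin(36°) = 259 m

259 m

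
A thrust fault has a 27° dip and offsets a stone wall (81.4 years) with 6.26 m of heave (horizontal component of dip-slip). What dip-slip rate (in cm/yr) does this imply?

8.63 cm/yr

dip-slip = heave / cos(dip) = 6.26 m / cos(27°) = 7.026 m
rate = 7.026 m / 81.4 years = 0.0863 m/yr = 8.63 cm/yr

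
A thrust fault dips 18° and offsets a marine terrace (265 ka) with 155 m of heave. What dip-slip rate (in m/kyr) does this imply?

dip-slip = heave / cos(dip) = 155 m / cos(18°) = 163 m
rate = 163 m / 265 ka = 0.000615 m/yr = 0.615 m/kyr

0.615 m/kyr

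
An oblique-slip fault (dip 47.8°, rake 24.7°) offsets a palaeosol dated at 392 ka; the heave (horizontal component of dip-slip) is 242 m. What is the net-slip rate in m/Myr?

dip-slip = heave / cos(dip) = 242 / cos(47.8°) = 360.3 m
net slip = dip-slip / sin(rake) = 360.3 / sin(24.7°) = 862.2 m
rate = 862.2 m / 392 ka = 0.00220 m/yr = 2200 m/Myr

2200 m/Myr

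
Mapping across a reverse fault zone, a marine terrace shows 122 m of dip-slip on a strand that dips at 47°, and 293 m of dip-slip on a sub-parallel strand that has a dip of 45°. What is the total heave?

290 m

heave_A = 122 × cos(47°) = 83.20 m
heave_B = 293 × cos(45°) = 207.2 m
total = 83.20 + 207.2 = 290 m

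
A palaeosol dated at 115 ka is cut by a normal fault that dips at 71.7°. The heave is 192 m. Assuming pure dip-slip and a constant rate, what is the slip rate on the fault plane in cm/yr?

0.532 cm/yr

dip-slip = heave / cos(dip) = 192 m / cos(71.7°) = 611.5 m
rate = 611.5 m / 115 ka = 0.00532 m/yr = 0.532 cm/yr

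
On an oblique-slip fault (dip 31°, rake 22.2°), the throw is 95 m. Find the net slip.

dip-slip = throw / sin(dip) = 95 / sin(31°) = 184.5 m
net slip = dip-slip / sin(rake) = 184.5 / sin(22.2°) = 488 m

488 m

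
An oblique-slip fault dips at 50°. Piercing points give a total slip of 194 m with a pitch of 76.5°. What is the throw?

dip-slip = net slip × sin(rake) = 194 m × sin(76.5°) = 188.6 m
throw = dip-slip × sin(dip) = 188.6 × sin(50°) = 145 m

145 m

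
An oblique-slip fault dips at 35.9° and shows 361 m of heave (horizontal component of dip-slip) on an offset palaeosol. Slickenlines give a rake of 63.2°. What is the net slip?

dip-slip = heave / cos(dip) = 361 / cos(35.9°) = 445.7 m
net slip = dip-slip / sin(rake) = 445.7 / sin(63.2°) = 499 m

499 m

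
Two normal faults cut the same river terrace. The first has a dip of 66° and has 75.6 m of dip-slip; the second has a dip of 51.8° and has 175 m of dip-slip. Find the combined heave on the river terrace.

heave_A = 75.6 × cos(66°) = 30.75 m
heave_B = 175 × cos(51.8°) = 108.2 m
total = 30.75 + 108.2 = 139 m

139 m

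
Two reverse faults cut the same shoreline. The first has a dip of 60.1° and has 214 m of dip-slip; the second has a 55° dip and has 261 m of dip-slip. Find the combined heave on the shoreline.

256 m

heave_A = 214 × cos(60.1°) = 106.7 m
heave_B = 261 × cos(55°) = 149.7 m
total = 106.7 + 149.7 = 256 m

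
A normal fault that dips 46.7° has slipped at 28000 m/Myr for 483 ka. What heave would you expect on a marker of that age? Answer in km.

dip-slip = rate × time = 28000 m/Myr × 483 ka = 13520 m
heave = dip-slip × cos(dip) = 13520 × cos(46.7°) = 9280 m = 9.28 km

9.28 km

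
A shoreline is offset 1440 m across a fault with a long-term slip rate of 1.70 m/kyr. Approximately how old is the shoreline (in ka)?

age = offset / rate = 1440 m / (1.70 m/kyr) = 847000 yr = 847 ka

847 ka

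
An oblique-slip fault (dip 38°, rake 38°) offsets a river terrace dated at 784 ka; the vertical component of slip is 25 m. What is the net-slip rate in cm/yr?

0.00841 cm/yr

dip-slip = throw / sin(dip) = 25 / sin(38°) = 40.61 m
net slip = dip-slip / sin(rake) = 40.61 / sin(38°) = 65.96 m
rate = 65.96 m / 784 ka = 0.0000841 m/yr = 0.00841 cm/yr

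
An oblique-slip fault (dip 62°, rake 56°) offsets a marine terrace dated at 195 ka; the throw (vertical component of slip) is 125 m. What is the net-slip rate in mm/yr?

dip-slip = throw / sin(dip) = 125 / sin(62°) = 141.6 m
net slip = dip-slip / sin(rake) = 141.6 / sin(56°) = 170.8 m
rate = 170.8 m / 195 ka = 0.000876 m/yr = 0.876 mm/yr

0.876 mm/yr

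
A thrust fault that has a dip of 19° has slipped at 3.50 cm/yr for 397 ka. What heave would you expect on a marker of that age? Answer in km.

dip-slip = rate × time = 3.50 cm/yr × 397 ka = 13900 m
heave = dip-slip × cos(dip) = 13900 × cos(19°) = 13100 m = 13.1 km

13.1 km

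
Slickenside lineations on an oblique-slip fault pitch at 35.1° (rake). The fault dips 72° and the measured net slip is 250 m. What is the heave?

dip-slip = net slip × sin(rake) = 250 m × sin(35.1°) = 143.8 m
heave = dip-slip × cos(dip) = 143.8 × cos(72°) = 44.4 m

44.4 m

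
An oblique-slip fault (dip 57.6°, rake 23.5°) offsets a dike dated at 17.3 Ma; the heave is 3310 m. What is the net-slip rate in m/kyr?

dip-slip = heave / cos(dip) = 3310 / cos(57.6°) = 6177 m
net slip = dip-slip / sin(rake) = 6177 / sin(23.5°) = 15490 m
rate = 15490 m / 17.3 Ma = 0.000895 m/yr = 0.895 m/kyr

0.895 m/kyr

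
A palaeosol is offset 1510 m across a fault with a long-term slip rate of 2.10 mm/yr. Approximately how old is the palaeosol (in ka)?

719 ka

age = offset / rate = 1510 m / (2.10 mm/yr) = 719000 yr = 719 ka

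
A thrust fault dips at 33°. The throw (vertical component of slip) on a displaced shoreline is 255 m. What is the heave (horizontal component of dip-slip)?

heave = throw / tan(dip) = 255 / tan(33°) = 393 m

393 m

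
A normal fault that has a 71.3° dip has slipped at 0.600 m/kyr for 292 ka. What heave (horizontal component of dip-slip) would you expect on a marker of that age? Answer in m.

56.2 m

dip-slip = rate × time = 0.600 m/kyr × 292 ka = 175.2 m
heave = dip-slip × cos(dip) = 175.2 × cos(71.3°) = 56.2 m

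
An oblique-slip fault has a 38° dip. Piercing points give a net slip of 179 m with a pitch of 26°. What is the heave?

61.8 m

dip-slip = net slip × sin(rake) = 179 m × sin(26°) = 78.47 m
heave = dip-slip × cos(dip) = 78.47 × cos(38°) = 61.8 m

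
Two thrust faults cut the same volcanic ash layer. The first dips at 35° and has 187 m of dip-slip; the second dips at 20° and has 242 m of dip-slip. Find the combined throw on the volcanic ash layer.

throw_A = 187 × sin(35°) = 107.3 m
throw_B = 242 × sin(20°) = 82.77 m
total = 107.3 + 82.77 = 190 m

190 m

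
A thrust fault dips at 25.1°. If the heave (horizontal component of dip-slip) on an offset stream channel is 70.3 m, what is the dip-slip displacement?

77.6 m

dip-slip = heave / cos(dip) = 70.3 / cos(25.1°) = 77.6 m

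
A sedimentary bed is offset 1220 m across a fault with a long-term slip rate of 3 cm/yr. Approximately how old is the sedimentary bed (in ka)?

40.7 ka

age = offset / rate = 1220 m / (3 cm/yr) = 40700 yr = 40.7 ka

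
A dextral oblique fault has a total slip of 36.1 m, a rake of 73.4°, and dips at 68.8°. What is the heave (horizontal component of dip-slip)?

dip-slip = net slip × sin(rake) = 36.1 m × sin(73.4°) = 34.60 m
heave = dip-slip × cos(dip) = 34.60 × cos(68.8°) = 12.5 m

12.5 m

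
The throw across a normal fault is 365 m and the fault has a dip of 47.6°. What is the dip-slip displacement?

dip-slip = throw / sin(dip) = 365 / sin(47.6°) = 494 m

494 m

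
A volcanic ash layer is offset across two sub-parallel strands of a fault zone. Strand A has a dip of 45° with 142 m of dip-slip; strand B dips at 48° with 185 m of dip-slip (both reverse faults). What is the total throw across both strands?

throw_A = 142 × sin(45°) = 100.4 m
throw_B = 185 × sin(48°) = 137.5 m
total = 100.4 + 137.5 = 238 m

238 m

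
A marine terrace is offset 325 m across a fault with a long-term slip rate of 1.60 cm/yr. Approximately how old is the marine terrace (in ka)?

age = offset / rate = 325 m / (1.60 cm/yr) = 20300 yr = 20.3 ka

20.3 ka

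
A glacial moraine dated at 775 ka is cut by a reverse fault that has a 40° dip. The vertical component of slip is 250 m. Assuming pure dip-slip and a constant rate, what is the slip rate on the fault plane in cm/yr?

0.0502 cm/yr

dip-slip = throw / sin(dip) = 250 m / sin(40°) = 388.9 m
rate = 388.9 m / 775 ka = 0.000502 m/yr = 0.0502 cm/yr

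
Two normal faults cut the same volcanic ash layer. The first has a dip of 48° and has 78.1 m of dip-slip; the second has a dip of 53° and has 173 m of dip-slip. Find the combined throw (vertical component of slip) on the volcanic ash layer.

throw_A = 78.1 × sin(48°) = 58.04 m
throw_B = 173 × sin(53°) = 138.2 m
total = 58.04 + 138.2 = 196 m

196 m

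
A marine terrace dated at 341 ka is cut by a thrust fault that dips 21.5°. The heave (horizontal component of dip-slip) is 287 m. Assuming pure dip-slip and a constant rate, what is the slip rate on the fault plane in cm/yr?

dip-slip = heave / cos(dip) = 287 m / cos(21.5°) = 308.5 m
rate = 308.5 m / 341 ka = 0.000905 m/yr = 0.0905 cm/yr

0.0905 cm/yr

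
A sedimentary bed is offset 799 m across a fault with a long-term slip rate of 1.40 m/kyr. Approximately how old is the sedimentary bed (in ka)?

age = offset / rate = 799 m / (1.40 m/kyr) = 571000 yr = 571 ka

571 ka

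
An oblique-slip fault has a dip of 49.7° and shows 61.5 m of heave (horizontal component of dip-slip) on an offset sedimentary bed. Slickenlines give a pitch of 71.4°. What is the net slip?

100 m

dip-slip = heave / cos(dip) = 61.5 / cos(49.7°) = 95.08 m
net slip = dip-slip / sin(rake) = 95.08 / sin(71.4°) = 100 m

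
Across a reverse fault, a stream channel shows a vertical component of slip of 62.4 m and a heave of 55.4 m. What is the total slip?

83.4 m

net slip = √(throw² + heave²) = √(62.4² + 55.4²) = 83.4 m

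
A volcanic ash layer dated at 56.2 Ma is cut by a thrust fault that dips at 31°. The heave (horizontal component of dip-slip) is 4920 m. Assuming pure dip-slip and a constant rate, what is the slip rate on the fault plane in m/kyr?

dip-slip = heave / cos(dip) = 4920 m / cos(31°) = 5740 m
rate = 5740 m / 56.2 Ma = 0.000102 m/yr = 0.102 m/kyr

0.102 m/kyr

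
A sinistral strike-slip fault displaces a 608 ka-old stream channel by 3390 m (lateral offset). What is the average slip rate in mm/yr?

rate = 3390 m / 608 ka = 0.00558 m/yr = 5.58 mm/yr

5.58 mm/yr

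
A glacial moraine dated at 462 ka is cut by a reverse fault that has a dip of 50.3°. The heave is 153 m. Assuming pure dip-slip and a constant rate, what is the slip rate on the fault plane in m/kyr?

dip-slip = heave / cos(dip) = 153 m / cos(50.3°) = 239.5 m
rate = 239.5 m / 462 ka = 0.000518 m/yr = 0.518 m/kyr

0.518 m/kyr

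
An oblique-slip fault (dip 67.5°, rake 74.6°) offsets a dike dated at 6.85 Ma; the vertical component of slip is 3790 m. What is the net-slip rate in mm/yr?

dip-slip = throw / sin(dip) = 3790 / sin(67.5°) = 4102 m
net slip = dip-slip / sin(rake) = 4102 / sin(74.6°) = 4255 m
rate = 4255 m / 6.85 Ma = 0.000621 m/yr = 0.621 mm/yr

0.621 mm/yr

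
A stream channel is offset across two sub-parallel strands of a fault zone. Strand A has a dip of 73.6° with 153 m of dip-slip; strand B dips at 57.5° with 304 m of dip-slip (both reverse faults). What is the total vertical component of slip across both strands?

throw_A = 153 × sin(73.6°) = 146.8 m
throw_B = 304 × sin(57.5°) = 256.4 m
total = 146.8 + 256.4 = 403 m

403 m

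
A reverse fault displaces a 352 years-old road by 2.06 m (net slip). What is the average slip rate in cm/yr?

rate = 2.06 m / 352 years = 0.00585 m/yr = 0.585 cm/yr

0.585 cm/yr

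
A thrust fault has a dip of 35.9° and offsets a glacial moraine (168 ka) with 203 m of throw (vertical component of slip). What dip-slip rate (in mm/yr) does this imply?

2.06 mm/yr

dip-slip = throw / sin(dip) = 203 m / sin(35.9°) = 346.2 m
rate = 346.2 m / 168 ka = 0.00206 m/yr = 2.06 mm/yr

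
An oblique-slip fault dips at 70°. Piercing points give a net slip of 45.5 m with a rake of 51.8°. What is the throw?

dip-slip = net slip × sin(rake) = 45.5 m × sin(51.8°) = 35.76 m
throw = dip-slip × sin(dip) = 35.76 × sin(70°) = 33.6 m

33.6 m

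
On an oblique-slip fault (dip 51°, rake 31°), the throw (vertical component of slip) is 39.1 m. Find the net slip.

dip-slip = throw / sin(dip) = 39.1 / sin(51°) = 50.31 m
net slip = dip-slip / sin(rake) = 50.31 / sin(31°) = 97.7 m

97.7 m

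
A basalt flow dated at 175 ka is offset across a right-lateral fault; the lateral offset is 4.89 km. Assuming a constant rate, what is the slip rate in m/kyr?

rate = 4.89 km / 175 ka = 0.0279 m/yr = 27.9 m/kyr

27.9 m/kyr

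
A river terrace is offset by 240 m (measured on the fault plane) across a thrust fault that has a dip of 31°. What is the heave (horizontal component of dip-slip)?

206 m

heave = dip-slip × cos(dip) = 240 m × cos(31°) = 206 m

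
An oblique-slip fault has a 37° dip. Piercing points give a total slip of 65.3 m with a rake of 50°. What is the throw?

30.1 m

dip-slip = net slip × sin(rake) = 65.3 m × sin(50°) = 50.02 m
throw = dip-slip × sin(dip) = 50.02 × sin(37°) = 30.1 m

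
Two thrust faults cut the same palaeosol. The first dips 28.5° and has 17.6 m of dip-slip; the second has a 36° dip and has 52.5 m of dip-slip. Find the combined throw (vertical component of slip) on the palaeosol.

39.3 m

throw_A = 17.6 × sin(28.5°) = 8.398 m
throw_B = 52.5 × sin(36°) = 30.86 m
total = 8.398 + 30.86 = 39.3 m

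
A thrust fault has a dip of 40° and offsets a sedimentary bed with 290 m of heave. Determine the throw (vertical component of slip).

throw = heave × tan(dip) = 290 × tan(40°) = 243 m

243 m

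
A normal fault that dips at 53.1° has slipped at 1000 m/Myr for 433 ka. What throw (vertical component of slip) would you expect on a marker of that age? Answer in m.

346 m

dip-slip = rate × time = 1000 m/Myr × 433 ka = 433 m
throw = dip-slip × sin(dip) = 433 × sin(53.1°) = 346 m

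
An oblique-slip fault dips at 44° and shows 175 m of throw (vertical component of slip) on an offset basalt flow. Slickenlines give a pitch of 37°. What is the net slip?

419 m

dip-slip = throw / sin(dip) = 175 / sin(44°) = 251.9 m
net slip = dip-slip / sin(rake) = 251.9 / sin(37°) = 419 m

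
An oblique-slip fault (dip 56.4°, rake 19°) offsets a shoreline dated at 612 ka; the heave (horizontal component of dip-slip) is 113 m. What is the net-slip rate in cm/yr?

dip-slip = heave / cos(dip) = 113 / cos(56.4°) = 204.2 m
net slip = dip-slip / sin(rake) = 204.2 / sin(19°) = 627.2 m
rate = 627.2 m / 612 ka = 0.00102 m/yr = 0.102 cm/yr

0.102 cm/yr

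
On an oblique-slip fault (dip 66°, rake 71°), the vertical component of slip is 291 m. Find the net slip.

dip-slip = throw / sin(dip) = 291 / sin(66°) = 318.5 m
net slip = dip-slip / sin(rake) = 318.5 / sin(71°) = 337 m

337 m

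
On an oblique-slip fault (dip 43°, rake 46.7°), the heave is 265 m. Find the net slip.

498 m

dip-slip = heave / cos(dip) = 265 / cos(43°) = 362.3 m
net slip = dip-slip / sin(rake) = 362.3 / sin(46.7°) = 498 m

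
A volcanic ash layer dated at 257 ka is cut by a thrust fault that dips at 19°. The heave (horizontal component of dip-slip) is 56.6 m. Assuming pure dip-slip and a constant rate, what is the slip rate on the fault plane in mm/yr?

0.233 mm/yr

dip-slip = heave / cos(dip) = 56.6 m / cos(19°) = 59.86 m
rate = 59.86 m / 257 ka = 0.000233 m/yr = 0.233 mm/yr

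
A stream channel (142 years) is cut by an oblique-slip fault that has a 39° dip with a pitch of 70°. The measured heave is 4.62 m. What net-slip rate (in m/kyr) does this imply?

dip-slip = heave / cos(dip) = 4.62 / cos(39°) = 5.945 m
net slip = dip-slip / sin(rake) = 5.945 / sin(70°) = 6.326 m
rate = 6.326 m / 142 years = 0.0446 m/yr = 44.6 m/kyr

44.6 m/kyr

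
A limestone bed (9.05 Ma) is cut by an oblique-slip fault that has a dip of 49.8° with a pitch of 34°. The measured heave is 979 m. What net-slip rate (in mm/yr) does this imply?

dip-slip = heave / cos(dip) = 979 / cos(49.8°) = 1517 m
net slip = dip-slip / sin(rake) = 1517 / sin(34°) = 2712 m
rate = 2712 m / 9.05 Ma = 0.000300 m/yr = 0.300 mm/yr

0.300 mm/yr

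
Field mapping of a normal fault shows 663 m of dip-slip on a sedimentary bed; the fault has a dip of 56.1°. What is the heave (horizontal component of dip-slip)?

heave = dip-slip × cos(dip) = 663 m × cos(56.1°) = 370 m

370 m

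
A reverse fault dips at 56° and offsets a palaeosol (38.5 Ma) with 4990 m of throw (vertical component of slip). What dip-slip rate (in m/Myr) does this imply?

dip-slip = throw / sin(dip) = 4990 m / sin(56°) = 6019 m
rate = 6019 m / 38.5 Ma = 0.000156 m/yr = 156 m/Myr

156 m/Myr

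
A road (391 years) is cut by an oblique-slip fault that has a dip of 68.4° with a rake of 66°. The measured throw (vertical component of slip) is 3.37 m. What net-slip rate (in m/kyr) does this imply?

10.1 m/kyr

dip-slip = throw / sin(dip) = 3.37 / sin(68.4°) = 3.625 m
net slip = dip-slip / sin(rake) = 3.625 / sin(66°) = 3.968 m
rate = 3.968 m / 391 years = 0.0101 m/yr = 10.1 m/kyr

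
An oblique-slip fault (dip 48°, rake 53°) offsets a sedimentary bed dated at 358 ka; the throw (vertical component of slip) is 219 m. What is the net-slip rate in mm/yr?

1.03 mm/yr

dip-slip = throw / sin(dip) = 219 / sin(48°) = 294.7 m
net slip = dip-slip / sin(rake) = 294.7 / sin(53°) = 369 m
rate = 369 m / 358 ka = 0.00103 m/yr = 1.03 mm/yr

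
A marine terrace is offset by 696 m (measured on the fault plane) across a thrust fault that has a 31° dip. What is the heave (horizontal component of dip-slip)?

heave = dip-slip × cos(dip) = 696 m × cos(31°) = 597 m

597 m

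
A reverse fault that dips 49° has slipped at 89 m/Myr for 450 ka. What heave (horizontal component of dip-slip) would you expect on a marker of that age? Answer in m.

26.3 m

dip-slip = rate × time = 89 m/Myr × 450 ka = 40.05 m
heave = dip-slip × cos(dip) = 40.05 × cos(49°) = 26.3 m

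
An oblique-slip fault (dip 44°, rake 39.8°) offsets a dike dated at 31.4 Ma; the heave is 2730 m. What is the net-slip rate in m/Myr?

189 m/Myr

dip-slip = heave / cos(dip) = 2730 / cos(44°) = 3795 m
net slip = dip-slip / sin(rake) = 3795 / sin(39.8°) = 5929 m
rate = 5929 m / 31.4 Ma = 0.000189 m/yr = 189 m/Myr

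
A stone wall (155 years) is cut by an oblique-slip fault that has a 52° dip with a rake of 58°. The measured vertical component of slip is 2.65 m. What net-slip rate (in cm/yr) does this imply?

dip-slip = throw / sin(dip) = 2.65 / sin(52°) = 3.363 m
net slip = dip-slip / sin(rake) = 3.363 / sin(58°) = 3.965 m
rate = 3.965 m / 155 years = 0.0256 m/yr = 2.56 cm/yr

2.56 cm/yr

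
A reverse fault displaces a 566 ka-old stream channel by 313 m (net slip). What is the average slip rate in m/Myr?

rate = 313 m / 566 ka = 0.000553 m/yr = 553 m/Myr

553 m/Myr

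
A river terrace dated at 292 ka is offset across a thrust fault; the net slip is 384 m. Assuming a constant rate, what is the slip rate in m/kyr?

rate = 384 m / 292 ka = 0.00132 m/yr = 1.32 m/kyr

1.32 m/kyr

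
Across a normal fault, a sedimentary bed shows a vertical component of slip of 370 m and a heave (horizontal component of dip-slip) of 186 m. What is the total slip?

414 m

net slip = √(throw² + heave²) = √(370² + 186²) = 414 m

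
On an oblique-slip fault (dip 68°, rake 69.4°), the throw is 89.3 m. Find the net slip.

103 m

dip-slip = throw / sin(dip) = 89.3 / sin(68°) = 96.31 m
net slip = dip-slip / sin(rake) = 96.31 / sin(69.4°) = 103 m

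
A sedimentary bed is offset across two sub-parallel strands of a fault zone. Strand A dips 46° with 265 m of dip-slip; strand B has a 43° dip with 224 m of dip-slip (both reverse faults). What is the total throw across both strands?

throw_A = 265 × sin(46°) = 190.6 m
throw_B = 224 × sin(43°) = 152.8 m
total = 190.6 + 152.8 = 343 m

343 m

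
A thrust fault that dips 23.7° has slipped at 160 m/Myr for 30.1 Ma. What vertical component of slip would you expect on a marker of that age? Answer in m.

dip-slip = rate × time = 160 m/Myr × 30.1 Ma = 4816 m
throw = dip-slip × sin(dip) = 4816 × sin(23.7°) = 1940 m

1940 m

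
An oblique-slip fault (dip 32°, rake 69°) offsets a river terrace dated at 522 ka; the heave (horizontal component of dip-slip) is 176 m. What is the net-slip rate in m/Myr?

dip-slip = heave / cos(dip) = 176 / cos(32°) = 207.5 m
net slip = dip-slip / sin(rake) = 207.5 / sin(69°) = 222.3 m
rate = 222.3 m / 522 ka = 0.000426 m/yr = 426 m/Myr

426 m/Myr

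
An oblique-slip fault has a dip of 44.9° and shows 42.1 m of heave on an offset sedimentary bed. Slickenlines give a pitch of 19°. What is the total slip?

183 m

dip-slip = heave / cos(dip) = 42.1 / cos(44.9°) = 59.43 m
net slip = dip-slip / sin(rake) = 59.43 / sin(19°) = 183 m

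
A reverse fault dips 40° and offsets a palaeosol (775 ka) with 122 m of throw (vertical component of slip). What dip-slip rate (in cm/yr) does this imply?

0.0245 cm/yr

dip-slip = throw / sin(dip) = 122 m / sin(40°) = 189.8 m
rate = 189.8 m / 775 ka = 0.000245 m/yr = 0.0245 cm/yr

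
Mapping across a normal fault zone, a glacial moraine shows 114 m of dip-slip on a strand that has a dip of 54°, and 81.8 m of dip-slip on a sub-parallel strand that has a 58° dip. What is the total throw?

throw_A = 114 × sin(54°) = 92.23 m
throw_B = 81.8 × sin(58°) = 69.37 m
total = 92.23 + 69.37 = 162 m

162 m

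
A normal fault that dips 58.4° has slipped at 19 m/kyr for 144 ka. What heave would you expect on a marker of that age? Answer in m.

dip-slip = rate × time = 19 m/kyr × 144 ka = 2736 m
heave = dip-slip × cos(dip) = 2736 × cos(58.4°) = 1430 m

1430 m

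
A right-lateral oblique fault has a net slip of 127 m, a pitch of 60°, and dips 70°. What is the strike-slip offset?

63.5 m

strike-slip = net slip × cos(rake) = 127 m × cos(60°) = 63.5 m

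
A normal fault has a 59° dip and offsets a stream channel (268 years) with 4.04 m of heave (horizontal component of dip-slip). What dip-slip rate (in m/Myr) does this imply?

dip-slip = heave / cos(dip) = 4.04 m / cos(59°) = 7.844 m
rate = 7.844 m / 268 years = 0.0293 m/yr = 29300 m/Myr

29300 m/Myr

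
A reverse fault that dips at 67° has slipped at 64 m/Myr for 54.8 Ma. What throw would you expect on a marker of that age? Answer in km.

dip-slip = rate × time = 64 m/Myr × 54.8 Ma = 3507 m
throw = dip-slip × sin(dip) = 3507 × sin(67°) = 3230 m = 3.23 km

3.23 km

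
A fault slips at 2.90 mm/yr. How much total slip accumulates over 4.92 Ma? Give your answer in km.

14.3 km

slip = rate × time = 2.90 mm/yr × 4.92 Ma = 14300 m = 14.3 km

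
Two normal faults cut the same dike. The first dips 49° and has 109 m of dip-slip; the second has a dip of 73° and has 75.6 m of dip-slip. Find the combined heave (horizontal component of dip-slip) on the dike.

93.6 m

heave_A = 109 × cos(49°) = 71.51 m
heave_B = 75.6 × cos(73°) = 22.10 m
total = 71.51 + 22.10 = 93.6 m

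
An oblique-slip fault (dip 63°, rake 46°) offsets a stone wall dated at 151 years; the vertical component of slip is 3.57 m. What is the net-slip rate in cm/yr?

3.69 cm/yr

dip-slip = throw / sin(dip) = 3.57 / sin(63°) = 4.007 m
net slip = dip-slip / sin(rake) = 4.007 / sin(46°) = 5.570 m
rate = 5.570 m / 151 years = 0.0369 m/yr = 3.69 cm/yr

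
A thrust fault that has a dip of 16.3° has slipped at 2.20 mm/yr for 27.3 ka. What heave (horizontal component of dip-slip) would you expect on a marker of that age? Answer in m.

dip-slip = rate × time = 2.20 mm/yr × 27.3 ka = 60.06 m
heave = dip-slip × cos(dip) = 60.06 × cos(16.3°) = 57.6 m

57.6 m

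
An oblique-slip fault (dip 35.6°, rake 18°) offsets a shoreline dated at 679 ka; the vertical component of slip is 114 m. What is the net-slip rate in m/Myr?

933 m/Myr

dip-slip = throw / sin(dip) = 114 / sin(35.6°) = 195.8 m
net slip = dip-slip / sin(rake) = 195.8 / sin(18°) = 633.7 m
rate = 633.7 m / 679 ka = 0.000933 m/yr = 933 m/Myr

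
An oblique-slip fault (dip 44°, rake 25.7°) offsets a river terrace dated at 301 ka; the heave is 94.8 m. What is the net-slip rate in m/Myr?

dip-slip = heave / cos(dip) = 94.8 / cos(44°) = 131.8 m
net slip = dip-slip / sin(rake) = 131.8 / sin(25.7°) = 303.9 m
rate = 303.9 m / 301 ka = 0.00101 m/yr = 1010 m/Myr

1010 m/Myr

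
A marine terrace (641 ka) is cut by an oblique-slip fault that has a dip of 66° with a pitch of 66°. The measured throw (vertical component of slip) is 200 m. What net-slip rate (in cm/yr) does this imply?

dip-slip = throw / sin(dip) = 200 / sin(66°) = 218.9 m
net slip = dip-slip / sin(rake) = 218.9 / sin(66°) = 239.6 m
rate = 239.6 m / 641 ka = 0.000374 m/yr = 0.0374 cm/yr

0.0374 cm/yr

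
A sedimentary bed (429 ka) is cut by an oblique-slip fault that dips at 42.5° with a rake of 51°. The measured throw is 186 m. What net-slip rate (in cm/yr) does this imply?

0.0826 cm/yr

dip-slip = throw / sin(dip) = 186 / sin(42.5°) = 275.3 m
net slip = dip-slip / sin(rake) = 275.3 / sin(51°) = 354.3 m
rate = 354.3 m / 429 ka = 0.000826 m/yr = 0.0826 cm/yr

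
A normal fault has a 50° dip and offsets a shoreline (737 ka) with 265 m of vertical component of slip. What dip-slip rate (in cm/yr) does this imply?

0.0469 cm/yr

dip-slip = throw / sin(dip) = 265 m / sin(50°) = 345.9 m
rate = 345.9 m / 737 ka = 0.000469 m/yr = 0.0469 cm/yr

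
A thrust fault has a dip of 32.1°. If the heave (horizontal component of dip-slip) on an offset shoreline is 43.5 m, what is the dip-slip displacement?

51.4 m

dip-slip = heave / cos(dip) = 43.5 / cos(32.1°) = 51.4 m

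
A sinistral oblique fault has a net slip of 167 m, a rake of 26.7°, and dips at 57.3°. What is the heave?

dip-slip = net slip × sin(rake) = 167 m × sin(26.7°) = 75.04 m
heave = dip-slip × cos(dip) = 75.04 × cos(57.3°) = 40.5 m

40.5 m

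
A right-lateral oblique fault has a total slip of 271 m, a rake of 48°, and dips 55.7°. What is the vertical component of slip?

dip-slip = net slip × sin(rake) = 271 m × sin(48°) = 201.4 m
throw = dip-slip × sin(dip) = 201.4 × sin(55.7°) = 166 m

166 m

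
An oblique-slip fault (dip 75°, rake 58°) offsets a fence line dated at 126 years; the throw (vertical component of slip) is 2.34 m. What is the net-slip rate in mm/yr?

22.7 mm/yr

dip-slip = throw / sin(dip) = 2.34 / sin(75°) = 2.423 m
net slip = dip-slip / sin(rake) = 2.423 / sin(58°) = 2.857 m
rate = 2.857 m / 126 years = 0.0227 m/yr = 22.7 mm/yr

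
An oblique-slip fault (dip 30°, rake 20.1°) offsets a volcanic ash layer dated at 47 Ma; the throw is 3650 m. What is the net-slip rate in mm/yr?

dip-slip = throw / sin(dip) = 3650 / sin(30°) = 7300 m
net slip = dip-slip / sin(rake) = 7300 / sin(20.1°) = 21240 m
rate = 21240 m / 47 Ma = 0.000452 m/yr = 0.452 mm/yr

0.452 mm/yr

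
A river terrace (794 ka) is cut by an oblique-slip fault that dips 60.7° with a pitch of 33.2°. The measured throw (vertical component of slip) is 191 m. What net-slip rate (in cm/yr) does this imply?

dip-slip = throw / sin(dip) = 191 / sin(60.7°) = 219 m
net slip = dip-slip / sin(rake) = 219 / sin(33.2°) = 400 m
rate = 400 m / 794 ka = 0.000504 m/yr = 0.0504 cm/yr

0.0504 cm/yr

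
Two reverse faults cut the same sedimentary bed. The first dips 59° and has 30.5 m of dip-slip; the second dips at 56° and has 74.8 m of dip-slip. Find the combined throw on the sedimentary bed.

88.2 m

throw_A = 30.5 × sin(59°) = 26.14 m
throw_B = 74.8 × sin(56°) = 62.01 m
total = 26.14 + 62.01 = 88.2 m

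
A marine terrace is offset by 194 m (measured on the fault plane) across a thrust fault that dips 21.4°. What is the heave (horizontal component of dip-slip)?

heave = dip-slip × cos(dip) = 194 m × cos(21.4°) = 181 m

181 m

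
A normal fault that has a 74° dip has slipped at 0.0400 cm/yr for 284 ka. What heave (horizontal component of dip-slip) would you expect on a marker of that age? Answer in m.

dip-slip = rate × time = 0.0400 cm/yr × 284 ka = 113.6 m
heave = dip-slip × cos(dip) = 113.6 × cos(74°) = 31.3 m

31.3 m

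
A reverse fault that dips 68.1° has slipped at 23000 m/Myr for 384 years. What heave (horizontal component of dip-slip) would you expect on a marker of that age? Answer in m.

3.29 m

dip-slip = rate × time = 23000 m/Myr × 384 years = 8.832 m
heave = dip-slip × cos(dip) = 8.832 × cos(68.1°) = 3.29 m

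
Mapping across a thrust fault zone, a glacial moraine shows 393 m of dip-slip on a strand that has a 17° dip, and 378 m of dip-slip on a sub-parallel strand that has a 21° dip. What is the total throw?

250 m

throw_A = 393 × sin(17°) = 114.9 m
throw_B = 378 × sin(21°) = 135.5 m
total = 114.9 + 135.5 = 250 m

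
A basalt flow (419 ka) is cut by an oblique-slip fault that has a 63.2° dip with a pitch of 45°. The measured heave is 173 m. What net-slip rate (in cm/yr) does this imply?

dip-slip = heave / cos(dip) = 173 / cos(63.2°) = 383.7 m
net slip = dip-slip / sin(rake) = 383.7 / sin(45°) = 542.6 m
rate = 542.6 m / 419 ka = 0.00130 m/yr = 0.130 cm/yr

0.130 cm/yr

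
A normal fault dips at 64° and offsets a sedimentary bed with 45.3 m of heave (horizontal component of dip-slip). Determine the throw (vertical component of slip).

92.9 m

throw = heave × tan(dip) = 45.3 × tan(64°) = 92.9 m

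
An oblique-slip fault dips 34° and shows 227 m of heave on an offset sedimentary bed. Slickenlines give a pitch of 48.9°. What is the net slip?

dip-slip = heave / cos(dip) = 227 / cos(34°) = 273.8 m
net slip = dip-slip / sin(rake) = 273.8 / sin(48.9°) = 363 m

363 m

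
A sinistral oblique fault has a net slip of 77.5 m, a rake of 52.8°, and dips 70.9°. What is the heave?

dip-slip = net slip × sin(rake) = 77.5 m × sin(52.8°) = 61.73 m
heave = dip-slip × cos(dip) = 61.73 × cos(70.9°) = 20.2 m

20.2 m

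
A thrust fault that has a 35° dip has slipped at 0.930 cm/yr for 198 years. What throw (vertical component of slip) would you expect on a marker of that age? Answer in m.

dip-slip = rate × time = 0.930 cm/yr × 198 years = 1.841 m
throw = dip-slip × sin(dip) = 1.841 × sin(35°) = 1.06 m

1.06 m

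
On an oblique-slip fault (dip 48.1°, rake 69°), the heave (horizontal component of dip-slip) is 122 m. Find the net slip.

dip-slip = heave / cos(dip) = 122 / cos(48.1°) = 182.7 m
net slip = dip-slip / sin(rake) = 182.7 / sin(69°) = 196 m

196 m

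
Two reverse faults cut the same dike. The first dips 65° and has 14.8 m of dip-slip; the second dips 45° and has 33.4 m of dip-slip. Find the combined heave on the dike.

29.9 m

heave_A = 14.8 × cos(65°) = 6.255 m
heave_B = 33.4 × cos(45°) = 23.62 m
total = 6.255 + 23.62 = 29.9 m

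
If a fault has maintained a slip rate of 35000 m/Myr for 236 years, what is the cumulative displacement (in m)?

slip = rate × time = 35000 m/Myr × 236 years = 8.26 m

8.26 m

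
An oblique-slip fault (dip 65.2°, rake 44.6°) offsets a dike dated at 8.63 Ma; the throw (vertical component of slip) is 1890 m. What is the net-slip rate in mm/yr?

0.344 mm/yr

dip-slip = throw / sin(dip) = 1890 / sin(65.2°) = 2082 m
net slip = dip-slip / sin(rake) = 2082 / sin(44.6°) = 2965 m
rate = 2965 m / 8.63 Ma = 0.000344 m/yr = 0.344 mm/yr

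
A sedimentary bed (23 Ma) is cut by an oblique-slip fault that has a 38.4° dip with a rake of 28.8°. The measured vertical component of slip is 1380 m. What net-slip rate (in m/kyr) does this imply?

dip-slip = throw / sin(dip) = 1380 / sin(38.4°) = 2222 m
net slip = dip-slip / sin(rake) = 2222 / sin(28.8°) = 4612 m
rate = 4612 m / 23 Ma = 0.000201 m/yr = 0.201 m/kyr

0.201 m/kyr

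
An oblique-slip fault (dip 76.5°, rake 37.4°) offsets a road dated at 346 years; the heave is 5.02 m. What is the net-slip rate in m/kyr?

102 m/kyr

dip-slip = heave / cos(dip) = 5.02 / cos(76.5°) = 21.50 m
net slip = dip-slip / sin(rake) = 21.50 / sin(37.4°) = 35.40 m
rate = 35.40 m / 346 years = 0.102 m/yr = 102 m/kyr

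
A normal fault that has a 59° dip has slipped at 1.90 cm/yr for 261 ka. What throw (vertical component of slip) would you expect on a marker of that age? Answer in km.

dip-slip = rate × time = 1.90 cm/yr × 261 ka = 4959 m
throw = dip-slip × sin(dip) = 4959 × sin(59°) = 4250 m = 4.25 km

4.25 km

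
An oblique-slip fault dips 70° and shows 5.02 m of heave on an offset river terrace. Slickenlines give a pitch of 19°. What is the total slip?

dip-slip = heave / cos(dip) = 5.02 / cos(70°) = 14.68 m
net slip = dip-slip / sin(rake) = 14.68 / sin(19°) = 45.1 m

45.1 m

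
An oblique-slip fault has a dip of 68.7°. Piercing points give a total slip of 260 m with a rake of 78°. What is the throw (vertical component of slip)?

dip-slip = net slip × sin(rake) = 260 m × sin(78°) = 254.3 m
throw = dip-slip × sin(dip) = 254.3 × sin(68.7°) = 237 m

237 m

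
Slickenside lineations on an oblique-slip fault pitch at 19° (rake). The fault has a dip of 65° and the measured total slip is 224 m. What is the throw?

66.1 m

dip-slip = net slip × sin(rake) = 224 m × sin(19°) = 72.93 m
throw = dip-slip × sin(dip) = 72.93 × sin(65°) = 66.1 m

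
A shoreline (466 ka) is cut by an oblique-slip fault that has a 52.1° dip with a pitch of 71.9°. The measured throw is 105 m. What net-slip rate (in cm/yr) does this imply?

0.0300 cm/yr

dip-slip = throw / sin(dip) = 105 / sin(52.1°) = 133.1 m
net slip = dip-slip / sin(rake) = 133.1 / sin(71.9°) = 140 m
rate = 140 m / 466 ka = 0.000300 m/yr = 0.0300 cm/yr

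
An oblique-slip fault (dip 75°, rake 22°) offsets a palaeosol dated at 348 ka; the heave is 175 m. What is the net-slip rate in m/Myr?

5190 m/Myr

dip-slip = heave / cos(dip) = 175 / cos(75°) = 676.1 m
net slip = dip-slip / sin(rake) = 676.1 / sin(22°) = 1805 m
rate = 1805 m / 348 ka = 0.00519 m/yr = 5190 m/Myr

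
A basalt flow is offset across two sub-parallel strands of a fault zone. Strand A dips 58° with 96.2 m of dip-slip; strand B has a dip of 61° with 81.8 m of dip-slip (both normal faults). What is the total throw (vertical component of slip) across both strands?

throw_A = 96.2 × sin(58°) = 81.58 m
throw_B = 81.8 × sin(61°) = 71.54 m
total = 81.58 + 71.54 = 153 m

153 m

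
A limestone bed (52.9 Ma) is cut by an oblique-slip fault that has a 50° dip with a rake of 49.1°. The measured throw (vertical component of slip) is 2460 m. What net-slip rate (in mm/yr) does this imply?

0.0803 mm/yr

dip-slip = throw / sin(dip) = 2460 / sin(50°) = 3211 m
net slip = dip-slip / sin(rake) = 3211 / sin(49.1°) = 4249 m
rate = 4249 m / 52.9 Ma = 0.0000803 m/yr = 0.0803 mm/yr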